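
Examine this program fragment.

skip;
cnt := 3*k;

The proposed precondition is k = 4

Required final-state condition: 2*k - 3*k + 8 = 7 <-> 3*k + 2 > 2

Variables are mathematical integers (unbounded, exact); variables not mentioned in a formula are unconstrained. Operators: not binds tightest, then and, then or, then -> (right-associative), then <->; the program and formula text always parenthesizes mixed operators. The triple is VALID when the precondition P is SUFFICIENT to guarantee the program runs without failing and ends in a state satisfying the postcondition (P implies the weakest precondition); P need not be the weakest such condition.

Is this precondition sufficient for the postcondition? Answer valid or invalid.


Working backward. After the program, the postcondition 2*k - 3*k + 8 = 7 <-> 3*k + 2 > 2 must hold; in canonical form it is k = 1 <-> 3*k > 0.
Before cnt := 3*k: k = 1 <-> 3*k > 0
Before skip: k = 1 <-> 3*k > 0
The weakest precondition is k = 1 <-> 3*k > 0.
Check whether k = 4 implies it.
Countermodel: at the initial state k = 4, the precondition holds but the weakest precondition fails.
Answer: invalid


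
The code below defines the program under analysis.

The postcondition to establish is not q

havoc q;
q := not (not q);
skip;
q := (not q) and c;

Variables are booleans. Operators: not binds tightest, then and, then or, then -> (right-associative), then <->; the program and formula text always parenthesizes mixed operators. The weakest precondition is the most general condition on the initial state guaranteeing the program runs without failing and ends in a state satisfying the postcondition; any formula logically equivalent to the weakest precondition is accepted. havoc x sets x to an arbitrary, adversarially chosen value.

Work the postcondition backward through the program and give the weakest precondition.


Working backward. After the program, not q must hold.
Before q := (not q) and c: not ((not q) and c)
Before skip: not ((not q) and c)
Before q := not (not q): not ((not q) and c)
Before havoc q: not c
Answer: WP = not c


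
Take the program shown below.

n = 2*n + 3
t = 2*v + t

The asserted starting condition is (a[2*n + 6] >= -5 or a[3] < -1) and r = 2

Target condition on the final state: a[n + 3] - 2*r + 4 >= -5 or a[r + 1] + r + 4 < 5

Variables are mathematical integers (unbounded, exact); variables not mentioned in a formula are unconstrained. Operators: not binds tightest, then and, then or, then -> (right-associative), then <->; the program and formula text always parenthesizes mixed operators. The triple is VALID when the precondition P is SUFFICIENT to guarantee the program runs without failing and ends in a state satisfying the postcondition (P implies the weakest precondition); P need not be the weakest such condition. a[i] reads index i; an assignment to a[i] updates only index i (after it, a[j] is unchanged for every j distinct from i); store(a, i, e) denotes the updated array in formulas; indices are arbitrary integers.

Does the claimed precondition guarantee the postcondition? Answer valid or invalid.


Working backward. After the program, the postcondition a[n + 3] - 2*r + 4 >= -5 or a[r + 1] + r + 4 < 5 must hold; in canonical form it is a[n + 3] >= 2*r - 9 or a[r + 1] + r < 1.
Before t := 2*v + t: a[n + 3] >= 2*r - 9 or a[r + 1] + r < 1
Before n := 2*n + 3: a[2*n + 6] >= 2*r - 9 or a[r + 1] + r < 1
The weakest precondition is a[2*n + 6] >= 2*r - 9 or a[r + 1] + r < 1.
Check whether (a[2*n + 6] >= -5 or a[3] < -1) and r = 2 implies it.
Every state satisfying the precondition satisfies the weakest precondition: the implication holds.
Answer: valid


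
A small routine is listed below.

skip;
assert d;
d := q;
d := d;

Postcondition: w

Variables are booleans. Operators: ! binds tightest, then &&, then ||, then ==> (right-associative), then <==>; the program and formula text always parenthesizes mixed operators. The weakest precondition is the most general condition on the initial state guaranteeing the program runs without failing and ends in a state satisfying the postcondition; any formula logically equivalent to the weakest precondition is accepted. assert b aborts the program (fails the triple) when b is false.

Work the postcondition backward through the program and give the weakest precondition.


Working backward. After the program, w must hold.
Before d := d: w
Before d := q: w
Before assert d: d && w
Before skip: d && w
Answer: WP = d && w


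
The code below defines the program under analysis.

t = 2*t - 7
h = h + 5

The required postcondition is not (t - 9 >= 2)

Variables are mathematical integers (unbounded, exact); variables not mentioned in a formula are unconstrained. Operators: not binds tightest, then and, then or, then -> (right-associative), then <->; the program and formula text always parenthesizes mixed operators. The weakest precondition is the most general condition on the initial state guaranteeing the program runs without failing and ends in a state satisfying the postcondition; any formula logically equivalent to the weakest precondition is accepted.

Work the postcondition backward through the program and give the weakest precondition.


Working backward. After the program, the postcondition not (t - 9 >= 2) must hold; in canonical form it is not (t >= 11).
Before h := h + 5: not (t >= 11)
Before t := 2*t - 7: not (2*t >= 18)
Answer: WP = not (2*t >= 18)


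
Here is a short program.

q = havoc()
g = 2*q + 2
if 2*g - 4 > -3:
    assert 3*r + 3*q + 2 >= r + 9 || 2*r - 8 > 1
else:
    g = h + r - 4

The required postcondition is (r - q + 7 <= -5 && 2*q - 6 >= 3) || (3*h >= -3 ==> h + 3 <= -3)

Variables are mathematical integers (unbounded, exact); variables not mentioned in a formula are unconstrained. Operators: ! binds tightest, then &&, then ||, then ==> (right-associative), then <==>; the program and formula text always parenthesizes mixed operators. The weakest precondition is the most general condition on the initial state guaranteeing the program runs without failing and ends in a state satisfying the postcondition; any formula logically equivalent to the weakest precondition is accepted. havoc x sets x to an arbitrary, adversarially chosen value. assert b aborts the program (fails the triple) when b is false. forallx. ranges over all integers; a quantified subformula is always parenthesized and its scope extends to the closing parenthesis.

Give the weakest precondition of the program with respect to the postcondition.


Working backward. After the program, the postcondition (r - q + 7 <= -5 && 2*q - 6 >= 3) || (3*h >= -3 ==> h + 3 <= -3) must hold; in canonical form it is (r <= q - 12 && 2*q >= 9) || (3*h >= -3 ==> h <= -6).
Then branch requires (3*q + 2*r >= 7 || 2*r > 9) && ((r <= q - 12 && 2*q >= 9) || (3*h >= -3 ==> h <= -6)); else branch requires (r <= q - 12 && 2*q >= 9) || (3*h >= -3 ==> h <= -6).
Before the if: (2*g > 1 ==> ((3*q + 2*r >= 7 || 2*r > 9) && ((r <= q - 12 && 2*q >= 9) || (3*h >= -3 ==> h <= -6)))) && ((!(2*g > 1)) ==> ((r <= q - 12 && 2*q >= 9) || (3*h >= -3 ==> h <= -6)))
Before g := 2*q + 2: (4*q > -3 ==> ((3*q + 2*r >= 7 || 2*r > 9) && ((r <= q - 12 && 2*q >= 9) || (3*h >= -3 ==> h <= -6)))) && ((!(4*q > -3)) ==> ((r <= q - 12 && 2*q >= 9) || (3*h >= -3 ==> h <= -6)))
Before havoc q: forall q_1. ((4*q_1 > -3 ==> ((3*q_1 + 2*r >= 7 || 2*r > 9) && ((r <= q_1 - 12 && 2*q_1 >= 9) || (3*h >= -3 ==> h <= -6)))) && ((!(4*q_1 > -3)) ==> ((r <= q_1 - 12 && 2*q_1 >= 9) || (3*h >= -3 ==> h <= -6))))
Answer: WP = forall q_1. ((4*q_1 > -3 ==> ((3*q_1 + 2*r >= 7 || 2*r > 9) && ((r <= q_1 - 12 && 2*q_1 >= 9) || (3*h >= -3 ==> h <= -6)))) && ((!(4*q_1 > -3)) ==> ((r <= q_1 - 12 && 2*q_1 >= 9) || (3*h >= -3 ==> h <= -6))))


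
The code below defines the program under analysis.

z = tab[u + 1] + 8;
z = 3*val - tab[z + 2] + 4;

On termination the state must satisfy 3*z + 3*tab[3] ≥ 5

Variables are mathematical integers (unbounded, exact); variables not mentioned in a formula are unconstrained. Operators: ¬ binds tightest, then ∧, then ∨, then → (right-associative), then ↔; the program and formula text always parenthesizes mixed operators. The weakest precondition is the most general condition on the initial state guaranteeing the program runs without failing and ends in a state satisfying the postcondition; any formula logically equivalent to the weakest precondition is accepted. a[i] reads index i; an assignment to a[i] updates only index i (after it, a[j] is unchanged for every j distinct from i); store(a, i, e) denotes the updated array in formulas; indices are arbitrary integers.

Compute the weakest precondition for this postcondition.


Working backward. After the program, the postcondition 3*z + 3*tab[3] ≥ 5 must hold; in canonical form it is 3*tab[3] + 3*z ≥ 5.
Before z := 3*val - tab[z + 2] + 4: 3*tab[3] + 9*val ≥ 3*tab[z + 2] - 7
Before z := tab[u + 1] + 8: 3*tab[3] + 9*val ≥ 3*tab[tab[u + 1] + 10] - 7
Answer: WP = 3*tab[3] + 9*val ≥ 3*tab[tab[u + 1] + 10] - 7


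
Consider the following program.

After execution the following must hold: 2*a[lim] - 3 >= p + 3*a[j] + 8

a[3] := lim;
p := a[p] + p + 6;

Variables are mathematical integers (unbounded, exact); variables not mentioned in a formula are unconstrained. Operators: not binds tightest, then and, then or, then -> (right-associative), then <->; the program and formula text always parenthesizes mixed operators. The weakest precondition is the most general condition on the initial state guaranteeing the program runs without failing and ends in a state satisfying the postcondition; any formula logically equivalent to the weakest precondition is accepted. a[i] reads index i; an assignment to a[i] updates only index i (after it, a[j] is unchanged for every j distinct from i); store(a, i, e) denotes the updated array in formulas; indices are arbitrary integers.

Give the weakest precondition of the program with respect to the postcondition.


Working backward. After the program, the postcondition 2*a[lim] - 3 >= p + 3*a[j] + 8 must hold; in canonical form it is 2*a[lim] >= 3*a[j] + p + 11.
Before p := a[p] + p + 6: 2*a[lim] >= 3*a[j] + a[p] + p + 17
Before a[3] := lim: 2*store(a, 3, lim)[lim] >= 3*store(a, 3, lim)[j] + store(a, 3, lim)[p] + p + 17
Answer: WP = 2*store(a, 3, lim)[lim] >= 3*store(a, 3, lim)[j] + store(a, 3, lim)[p] + p + 17


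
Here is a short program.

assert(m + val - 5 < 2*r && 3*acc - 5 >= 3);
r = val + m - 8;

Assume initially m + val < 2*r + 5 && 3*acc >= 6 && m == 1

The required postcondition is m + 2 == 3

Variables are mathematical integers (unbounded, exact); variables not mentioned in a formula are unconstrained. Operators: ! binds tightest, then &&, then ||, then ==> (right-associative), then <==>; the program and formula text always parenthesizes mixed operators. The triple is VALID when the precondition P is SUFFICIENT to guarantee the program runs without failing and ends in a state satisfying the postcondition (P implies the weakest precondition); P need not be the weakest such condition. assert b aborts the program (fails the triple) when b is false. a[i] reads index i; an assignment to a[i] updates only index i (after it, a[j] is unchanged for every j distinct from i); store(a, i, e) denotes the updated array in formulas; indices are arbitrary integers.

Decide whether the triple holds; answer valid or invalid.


Working backward. After the program, the postcondition m + 2 == 3 must hold; in canonical form it is m == 1.
Before r := val + m - 8: m == 1
Before assert m + val - 5 < 2*r && 3*acc - 5 >= 3: m + val < 2*r + 5 && 3*acc >= 8 && m == 1
The weakest precondition is m + val < 2*r + 5 && 3*acc >= 8 && m == 1.
Check whether m + val < 2*r + 5 && 3*acc >= 6 && m == 1 implies it.
Countermodel: at the initial state acc = 2, m = 1, r = 0, val = 3, the precondition holds but the weakest precondition fails.
Answer: invalid


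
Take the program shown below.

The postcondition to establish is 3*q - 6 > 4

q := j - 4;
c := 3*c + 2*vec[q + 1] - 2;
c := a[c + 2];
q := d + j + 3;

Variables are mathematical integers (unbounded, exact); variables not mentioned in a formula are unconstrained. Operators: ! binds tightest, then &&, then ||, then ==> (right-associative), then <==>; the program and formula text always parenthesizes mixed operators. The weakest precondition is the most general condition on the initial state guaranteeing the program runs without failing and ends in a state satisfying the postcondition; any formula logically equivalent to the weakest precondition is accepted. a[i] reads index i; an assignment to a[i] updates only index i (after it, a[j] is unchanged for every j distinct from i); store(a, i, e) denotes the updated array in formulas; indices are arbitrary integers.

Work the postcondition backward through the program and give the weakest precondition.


Working backward. After the program, the postcondition 3*q - 6 > 4 must hold; in canonical form it is 3*q > 10.
Before q := d + j + 3: 3*d + 3*j > 1
Before c := a[c + 2]: 3*d + 3*j > 1
Before c := 3*c + 2*vec[q + 1] - 2: 3*d + 3*j > 1
Before q := j - 4: 3*d + 3*j > 1
Answer: WP = 3*d + 3*j > 1


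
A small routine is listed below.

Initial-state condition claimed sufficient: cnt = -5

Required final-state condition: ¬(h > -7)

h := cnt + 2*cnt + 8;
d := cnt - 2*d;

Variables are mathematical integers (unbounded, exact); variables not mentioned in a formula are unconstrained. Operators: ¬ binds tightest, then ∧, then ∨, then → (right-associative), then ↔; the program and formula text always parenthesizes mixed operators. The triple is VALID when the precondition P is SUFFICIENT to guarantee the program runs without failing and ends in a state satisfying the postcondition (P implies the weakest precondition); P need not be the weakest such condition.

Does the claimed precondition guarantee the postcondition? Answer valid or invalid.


Working backward. After the program, ¬(h > -7) must hold.
Before d := cnt - 2*d: ¬(h > -7)
Before h := cnt + 2*cnt + 8: ¬(3*cnt > -15)
The weakest precondition is ¬(3*cnt > -15).
Check whether cnt = -5 implies it.
Every state satisfying the precondition satisfies the weakest precondition: the implication holds.
Answer: valid


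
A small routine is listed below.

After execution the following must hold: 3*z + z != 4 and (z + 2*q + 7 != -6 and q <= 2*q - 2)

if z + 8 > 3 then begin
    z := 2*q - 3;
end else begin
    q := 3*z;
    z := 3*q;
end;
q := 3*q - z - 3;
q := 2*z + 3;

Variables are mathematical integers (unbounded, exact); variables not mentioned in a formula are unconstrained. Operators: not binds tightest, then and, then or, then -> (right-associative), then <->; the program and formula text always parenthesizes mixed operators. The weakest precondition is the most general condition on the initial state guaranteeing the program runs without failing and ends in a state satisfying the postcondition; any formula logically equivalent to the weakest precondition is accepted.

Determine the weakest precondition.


Working backward. After the program, the postcondition 3*z + z != 4 and (z + 2*q + 7 != -6 and q <= 2*q - 2) must hold; in canonical form it is 4*z != 4 and 2*q + z != -13 and q >= 2.
Before q := 2*z + 3: 4*z != 4 and 5*z != -19 and 2*z >= -1
Before q := 3*q - z - 3: 4*z != 4 and 5*z != -19 and 2*z >= -1
Then branch requires 8*q != 16 and 10*q != -4 and 4*q >= 5; else branch requires 36*z != 4 and 45*z != -19 and 18*z >= -1.
Before the if: (z > -5 -> (8*q != 16 and 10*q != -4 and 4*q >= 5)) and ((not (z > -5)) -> (36*z != 4 and 45*z != -19 and 18*z >= -1))
Answer: WP = (z > -5 -> (8*q != 16 and 10*q != -4 and 4*q >= 5)) and ((not (z > -5)) -> (36*z != 4 and 45*z != -19 and 18*z >= -1))


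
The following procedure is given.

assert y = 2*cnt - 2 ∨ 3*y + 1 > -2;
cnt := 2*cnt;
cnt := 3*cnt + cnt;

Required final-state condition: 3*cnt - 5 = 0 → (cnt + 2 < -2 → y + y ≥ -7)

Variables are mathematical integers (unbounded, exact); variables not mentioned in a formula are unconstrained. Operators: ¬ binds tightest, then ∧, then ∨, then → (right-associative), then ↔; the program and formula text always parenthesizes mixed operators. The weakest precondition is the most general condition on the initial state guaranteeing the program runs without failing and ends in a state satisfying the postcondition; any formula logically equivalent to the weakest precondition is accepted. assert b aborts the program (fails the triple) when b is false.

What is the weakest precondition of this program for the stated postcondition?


Working backward. After the program, the postcondition 3*cnt - 5 = 0 → (cnt + 2 < -2 → y + y ≥ -7) must hold; in canonical form it is 3*cnt = 5 → (cnt < -4 → 2*y ≥ -7).
Before cnt := 3*cnt + cnt: 12*cnt = 5 → (4*cnt < -4 → 2*y ≥ -7)
Before cnt := 2*cnt: 24*cnt = 5 → (8*cnt < -4 → 2*y ≥ -7)
Before assert y = 2*cnt - 2 ∨ 3*y + 1 > -2: (y = 2*cnt - 2 ∨ 3*y > -3) ∧ (24*cnt = 5 → (8*cnt < -4 → 2*y ≥ -7))
Answer: WP = (y = 2*cnt - 2 ∨ 3*y > -3) ∧ (24*cnt = 5 → (8*cnt < -4 → 2*y ≥ -7))


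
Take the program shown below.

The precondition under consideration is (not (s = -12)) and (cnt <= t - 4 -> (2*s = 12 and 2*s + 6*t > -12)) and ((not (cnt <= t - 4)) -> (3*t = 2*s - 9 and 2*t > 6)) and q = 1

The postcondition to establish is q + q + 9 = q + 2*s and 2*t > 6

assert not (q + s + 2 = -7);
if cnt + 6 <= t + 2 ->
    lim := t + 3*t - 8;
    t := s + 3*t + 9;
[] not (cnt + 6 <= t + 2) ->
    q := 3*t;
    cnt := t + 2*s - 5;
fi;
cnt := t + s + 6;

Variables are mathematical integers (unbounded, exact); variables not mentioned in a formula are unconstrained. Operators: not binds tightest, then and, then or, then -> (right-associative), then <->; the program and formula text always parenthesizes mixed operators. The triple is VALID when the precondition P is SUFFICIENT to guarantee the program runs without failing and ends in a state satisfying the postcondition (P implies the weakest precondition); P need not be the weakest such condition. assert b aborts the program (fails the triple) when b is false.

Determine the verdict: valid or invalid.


Working backward. After the program, the postcondition q + q + 9 = q + 2*s and 2*t > 6 must hold; in canonical form it is q = 2*s - 9 and 2*t > 6.
Before cnt := t + s + 6: q = 2*s - 9 and 2*t > 6
Then branch requires q = 2*s - 9 and 2*s + 6*t > -12; else branch requires 3*t = 2*s - 9 and 2*t > 6.
Before the if: (cnt <= t - 4 -> (q = 2*s - 9 and 2*s + 6*t > -12)) and ((not (cnt <= t - 4)) -> (3*t = 2*s - 9 and 2*t > 6))
Before assert not (q + s + 2 = -7): (not (q + s = -9)) and (cnt <= t - 4 -> (q = 2*s - 9 and 2*s + 6*t > -12)) and ((not (cnt <= t - 4)) -> (3*t = 2*s - 9 and 2*t > 6))
The weakest precondition is (not (q + s = -9)) and (cnt <= t - 4 -> (q = 2*s - 9 and 2*s + 6*t > -12)) and ((not (cnt <= t - 4)) -> (3*t = 2*s - 9 and 2*t > 6)).
Check whether (not (s = -12)) and (cnt <= t - 4 -> (2*s = 12 and 2*s + 6*t > -12)) and ((not (cnt <= t - 4)) -> (3*t = 2*s - 9 and 2*t > 6)) and q = 1 implies it.
Countermodel: at the initial state cnt = 0, q = 1, s = 6, t = 4, the precondition holds but the weakest precondition fails.
Answer: invalid


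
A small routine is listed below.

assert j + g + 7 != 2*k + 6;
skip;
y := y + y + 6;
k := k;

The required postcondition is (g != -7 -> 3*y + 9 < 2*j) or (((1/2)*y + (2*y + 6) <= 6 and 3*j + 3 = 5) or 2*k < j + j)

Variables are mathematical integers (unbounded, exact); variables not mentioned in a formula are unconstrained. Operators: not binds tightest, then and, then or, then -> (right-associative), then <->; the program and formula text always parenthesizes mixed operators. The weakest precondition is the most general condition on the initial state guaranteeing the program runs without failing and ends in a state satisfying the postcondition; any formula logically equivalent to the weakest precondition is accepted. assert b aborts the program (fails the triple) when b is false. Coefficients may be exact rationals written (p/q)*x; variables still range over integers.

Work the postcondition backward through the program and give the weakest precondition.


Working backward. After the program, the postcondition (g != -7 -> 3*y + 9 < 2*j) or (((1/2)*y + (2*y + 6) <= 6 and 3*j + 3 = 5) or 2*k < j + j) must hold; in canonical form it is (g != -7 -> 3*y < 2*j - 9) or ((5/2)*y <= 0 and 3*j = 2) or 2*k < 2*j.
Before k := k: (g != -7 -> 3*y < 2*j - 9) or ((5/2)*y <= 0 and 3*j = 2) or 2*k < 2*j
Before y := y + y + 6: (g != -7 -> 6*y < 2*j - 27) or (5*y <= -15 and 3*j = 2) or 2*k < 2*j
Before skip: (g != -7 -> 6*y < 2*j - 27) or (5*y <= -15 and 3*j = 2) or 2*k < 2*j
Before assert j + g + 7 != 2*k + 6: g + j != 2*k - 1 and ((g != -7 -> 6*y < 2*j - 27) or (5*y <= -15 and 3*j = 2) or 2*k < 2*j)
Answer: WP = g + j != 2*k - 1 and ((g != -7 -> 6*y < 2*j - 27) or (5*y <= -15 and 3*j = 2) or 2*k < 2*j)


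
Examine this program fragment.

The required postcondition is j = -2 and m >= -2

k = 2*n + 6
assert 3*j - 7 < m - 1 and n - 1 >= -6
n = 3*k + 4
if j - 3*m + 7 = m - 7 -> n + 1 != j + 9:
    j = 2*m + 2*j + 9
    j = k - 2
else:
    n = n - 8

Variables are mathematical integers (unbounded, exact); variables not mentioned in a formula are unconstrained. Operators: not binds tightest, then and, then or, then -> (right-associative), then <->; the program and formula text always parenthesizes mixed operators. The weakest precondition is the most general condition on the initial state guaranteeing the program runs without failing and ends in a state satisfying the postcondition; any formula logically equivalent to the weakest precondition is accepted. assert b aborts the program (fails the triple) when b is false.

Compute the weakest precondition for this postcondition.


Working backward. After the program, j = -2 and m >= -2 must hold.
Then branch requires k = 0 and m >= -2; else branch requires j = -2 and m >= -2.
Before the if: ((j = 4*m - 14 -> n != j + 8) -> (k = 0 and m >= -2)) and ((not (j = 4*m - 14 -> n != j + 8)) -> (j = -2 and m >= -2))
Before n := 3*k + 4: ((j = 4*m - 14 -> 3*k != j + 4) -> (k = 0 and m >= -2)) and ((not (j = 4*m - 14 -> 3*k != j + 4)) -> (j = -2 and m >= -2))
Before assert 3*j - 7 < m - 1 and n - 1 >= -6: 3*j < m + 6 and n >= -5 and ((j = 4*m - 14 -> 3*k != j + 4) -> (k = 0 and m >= -2)) and ((not (j = 4*m - 14 -> 3*k != j + 4)) -> (j = -2 and m >= -2))
Before k := 2*n + 6: 3*j < m + 6 and n >= -5 and ((j = 4*m - 14 -> 6*n != j - 14) -> (2*n = -6 and m >= -2)) and ((not (j = 4*m - 14 -> 6*n != j - 14)) -> (j = -2 and m >= -2))
Answer: WP = 3*j < m + 6 and n >= -5 and ((j = 4*m - 14 -> 6*n != j - 14) -> (2*n = -6 and m >= -2)) and ((not (j = 4*m - 14 -> 6*n != j - 14)) -> (j = -2 and m >= -2))


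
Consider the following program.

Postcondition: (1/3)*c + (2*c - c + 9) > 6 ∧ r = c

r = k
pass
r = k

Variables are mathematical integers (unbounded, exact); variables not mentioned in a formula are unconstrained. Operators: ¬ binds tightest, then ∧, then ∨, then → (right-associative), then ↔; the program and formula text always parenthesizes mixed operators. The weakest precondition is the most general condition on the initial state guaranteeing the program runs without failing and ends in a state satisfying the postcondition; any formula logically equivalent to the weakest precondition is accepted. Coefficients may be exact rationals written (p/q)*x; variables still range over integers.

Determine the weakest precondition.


Working backward. After the program, the postcondition (1/3)*c + (2*c - c + 9) > 6 ∧ r = c must hold; in canonical form it is (4/3)*c > -3 ∧ r = c.
Before r := k: (4/3)*c > -3 ∧ k = c
Before skip: (4/3)*c > -3 ∧ k = c
Before r := k: (4/3)*c > -3 ∧ k = c
Answer: WP = (4/3)*c > -3 ∧ k = c


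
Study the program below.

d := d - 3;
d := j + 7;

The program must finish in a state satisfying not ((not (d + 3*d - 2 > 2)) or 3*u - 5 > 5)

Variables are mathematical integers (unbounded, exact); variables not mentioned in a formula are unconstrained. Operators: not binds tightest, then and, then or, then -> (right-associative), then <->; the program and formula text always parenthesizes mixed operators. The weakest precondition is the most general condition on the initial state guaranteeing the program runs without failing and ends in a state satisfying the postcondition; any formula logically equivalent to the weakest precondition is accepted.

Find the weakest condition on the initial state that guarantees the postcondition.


Working backward. After the program, the postcondition not ((not (d + 3*d - 2 > 2)) or 3*u - 5 > 5) must hold; in canonical form it is not ((not (4*d > 4)) or 3*u > 10).
Before d := j + 7: not ((not (4*j > -24)) or 3*u > 10)
Before d := d - 3: not ((not (4*j > -24)) or 3*u > 10)
Answer: WP = not ((not (4*j > -24)) or 3*u > 10)


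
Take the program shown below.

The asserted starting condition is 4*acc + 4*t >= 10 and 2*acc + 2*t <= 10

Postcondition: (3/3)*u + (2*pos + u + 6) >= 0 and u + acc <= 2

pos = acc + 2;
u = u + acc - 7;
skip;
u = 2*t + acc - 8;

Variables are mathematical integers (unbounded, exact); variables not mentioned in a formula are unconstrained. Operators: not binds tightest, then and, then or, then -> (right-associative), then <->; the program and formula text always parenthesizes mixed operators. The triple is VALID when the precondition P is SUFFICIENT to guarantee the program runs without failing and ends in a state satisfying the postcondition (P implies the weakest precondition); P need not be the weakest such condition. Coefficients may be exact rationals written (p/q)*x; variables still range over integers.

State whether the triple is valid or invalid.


Working backward. After the program, the postcondition (3/3)*u + (2*pos + u + 6) >= 0 and u + acc <= 2 must hold; in canonical form it is 2*pos + 2*u >= -6 and acc + u <= 2.
Before u := 2*t + acc - 8: 2*acc + 2*pos + 4*t >= 10 and 2*acc + 2*t <= 10
Before skip: 2*acc + 2*pos + 4*t >= 10 and 2*acc + 2*t <= 10
Before u := u + acc - 7: 2*acc + 2*pos + 4*t >= 10 and 2*acc + 2*t <= 10
Before pos := acc + 2: 4*acc + 4*t >= 6 and 2*acc + 2*t <= 10
The weakest precondition is 4*acc + 4*t >= 6 and 2*acc + 2*t <= 10.
Check whether 4*acc + 4*t >= 10 and 2*acc + 2*t <= 10 implies it.
Every state satisfying the precondition satisfies the weakest precondition: the implication holds.
Answer: valid


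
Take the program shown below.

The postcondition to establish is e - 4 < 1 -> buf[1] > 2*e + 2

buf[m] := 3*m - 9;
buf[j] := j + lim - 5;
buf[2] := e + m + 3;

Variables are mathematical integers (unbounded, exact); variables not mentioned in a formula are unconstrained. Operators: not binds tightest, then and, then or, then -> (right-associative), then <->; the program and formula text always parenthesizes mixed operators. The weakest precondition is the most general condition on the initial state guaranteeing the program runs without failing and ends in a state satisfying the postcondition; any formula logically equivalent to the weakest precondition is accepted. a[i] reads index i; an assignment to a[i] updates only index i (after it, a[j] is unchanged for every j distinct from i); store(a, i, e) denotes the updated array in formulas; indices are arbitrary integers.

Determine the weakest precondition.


Working backward. After the program, the postcondition e - 4 < 1 -> buf[1] > 2*e + 2 must hold; in canonical form it is e < 5 -> buf[1] > 2*e + 2.
Before buf[2] := e + m + 3: e < 5 -> buf[1] > 2*e + 2
Before buf[j] := j + lim - 5: e < 5 -> store(buf, j, j + lim - 5)[1] > 2*e + 2
Before buf[m] := 3*m - 9: e < 5 -> store(store(buf, m, 3*m - 9), j, j + lim - 5)[1] > 2*e + 2
Answer: WP = e < 5 -> store(store(buf, m, 3*m - 9), j, j + lim - 5)[1] > 2*e + 2


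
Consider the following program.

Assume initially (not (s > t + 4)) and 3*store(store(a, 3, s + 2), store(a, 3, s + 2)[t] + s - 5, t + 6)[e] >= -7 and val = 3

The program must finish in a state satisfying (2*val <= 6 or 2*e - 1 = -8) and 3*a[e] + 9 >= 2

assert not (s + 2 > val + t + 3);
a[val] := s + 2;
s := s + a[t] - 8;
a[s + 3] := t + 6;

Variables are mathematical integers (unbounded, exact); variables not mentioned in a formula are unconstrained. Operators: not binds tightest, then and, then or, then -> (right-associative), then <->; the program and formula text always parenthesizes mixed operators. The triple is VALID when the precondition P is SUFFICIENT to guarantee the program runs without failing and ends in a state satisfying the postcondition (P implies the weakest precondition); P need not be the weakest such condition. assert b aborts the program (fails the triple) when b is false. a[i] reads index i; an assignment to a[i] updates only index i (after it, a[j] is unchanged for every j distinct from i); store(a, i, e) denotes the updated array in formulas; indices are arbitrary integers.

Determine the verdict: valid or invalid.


Working backward. After the program, the postcondition (2*val <= 6 or 2*e - 1 = -8) and 3*a[e] + 9 >= 2 must hold; in canonical form it is (2*val <= 6 or 2*e = -7) and 3*a[e] >= -7.
Before a[s + 3] := t + 6: (2*val <= 6 or 2*e = -7) and 3*store(a, s + 3, t + 6)[e] >= -7
Before s := s + a[t] - 8: (2*val <= 6 or 2*e = -7) and 3*store(a, a[t] + s - 5, t + 6)[e] >= -7
Before a[val] := s + 2: (2*val <= 6 or 2*e = -7) and 3*store(store(a, val, s + 2), store(a, val, s + 2)[t] + s - 5, t + 6)[e] >= -7
Before assert not (s + 2 > val + t + 3): (not (s > t + val + 1)) and (2*val <= 6 or 2*e = -7) and 3*store(store(a, val, s + 2), store(a, val, s + 2)[t] + s - 5, t + 6)[e] >= -7
The weakest precondition is (not (s > t + val + 1)) and (2*val <= 6 or 2*e = -7) and 3*store(store(a, val, s + 2), store(a, val, s + 2)[t] + s - 5, t + 6)[e] >= -7.
Check whether (not (s > t + 4)) and 3*store(store(a, 3, s + 2), store(a, 3, s + 2)[t] + s - 5, t + 6)[e] >= -7 and val = 3 implies it.
Every state satisfying the precondition satisfies the weakest precondition: the implication holds.
Answer: valid


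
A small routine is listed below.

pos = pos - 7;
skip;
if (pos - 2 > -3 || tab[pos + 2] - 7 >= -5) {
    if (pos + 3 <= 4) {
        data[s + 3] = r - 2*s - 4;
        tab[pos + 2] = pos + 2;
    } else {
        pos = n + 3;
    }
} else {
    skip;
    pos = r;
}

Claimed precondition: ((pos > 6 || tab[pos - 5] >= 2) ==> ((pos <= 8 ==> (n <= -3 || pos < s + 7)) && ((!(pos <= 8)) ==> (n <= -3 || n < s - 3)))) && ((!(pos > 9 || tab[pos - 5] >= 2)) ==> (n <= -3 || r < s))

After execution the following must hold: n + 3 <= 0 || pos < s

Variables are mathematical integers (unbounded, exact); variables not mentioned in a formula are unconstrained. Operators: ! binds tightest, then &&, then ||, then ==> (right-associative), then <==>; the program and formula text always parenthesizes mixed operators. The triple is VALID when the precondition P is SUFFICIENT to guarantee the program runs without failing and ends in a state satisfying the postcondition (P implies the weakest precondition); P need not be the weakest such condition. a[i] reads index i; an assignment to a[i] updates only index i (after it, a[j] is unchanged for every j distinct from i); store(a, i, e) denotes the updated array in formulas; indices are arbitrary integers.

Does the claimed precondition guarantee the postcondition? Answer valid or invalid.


Working backward. After the program, the postcondition n + 3 <= 0 || pos < s must hold; in canonical form it is n <= -3 || pos < s.
Then branch requires (pos <= 1 ==> (n <= -3 || pos < s)) && ((!(pos <= 1)) ==> (n <= -3 || n < s - 3)); else branch requires n <= -3 || r < s.
Before the if: ((pos > -1 || tab[pos + 2] >= 2) ==> ((pos <= 1 ==> (n <= -3 || pos < s)) && ((!(pos <= 1)) ==> (n <= -3 || n < s - 3)))) && ((!(pos > -1 || tab[pos + 2] >= 2)) ==> (n <= -3 || r < s))
Before skip: ((pos > -1 || tab[pos + 2] >= 2) ==> ((pos <= 1 ==> (n <= -3 || pos < s)) && ((!(pos <= 1)) ==> (n <= -3 || n < s - 3)))) && ((!(pos > -1 || tab[pos + 2] >= 2)) ==> (n <= -3 || r < s))
Before pos := pos - 7: ((pos > 6 || tab[pos - 5] >= 2) ==> ((pos <= 8 ==> (n <= -3 || pos < s + 7)) && ((!(pos <= 8)) ==> (n <= -3 || n < s - 3)))) && ((!(pos > 6 || tab[pos - 5] >= 2)) ==> (n <= -3 || r < s))
The weakest precondition is ((pos > 6 || tab[pos - 5] >= 2) ==> ((pos <= 8 ==> (n <= -3 || pos < s + 7)) && ((!(pos <= 8)) ==> (n <= -3 || n < s - 3)))) && ((!(pos > 6 || tab[pos - 5] >= 2)) ==> (n <= -3 || r < s)).
Check whether ((pos > 6 || tab[pos - 5] >= 2) ==> ((pos <= 8 ==> (n <= -3 || pos < s + 7)) && ((!(pos <= 8)) ==> (n <= -3 || n < s - 3)))) && ((!(pos > 9 || tab[pos - 5] >= 2)) ==> (n <= -3 || r < s)) implies it.
Every state satisfying the precondition satisfies the weakest precondition: the implication holds.
Answer: valid


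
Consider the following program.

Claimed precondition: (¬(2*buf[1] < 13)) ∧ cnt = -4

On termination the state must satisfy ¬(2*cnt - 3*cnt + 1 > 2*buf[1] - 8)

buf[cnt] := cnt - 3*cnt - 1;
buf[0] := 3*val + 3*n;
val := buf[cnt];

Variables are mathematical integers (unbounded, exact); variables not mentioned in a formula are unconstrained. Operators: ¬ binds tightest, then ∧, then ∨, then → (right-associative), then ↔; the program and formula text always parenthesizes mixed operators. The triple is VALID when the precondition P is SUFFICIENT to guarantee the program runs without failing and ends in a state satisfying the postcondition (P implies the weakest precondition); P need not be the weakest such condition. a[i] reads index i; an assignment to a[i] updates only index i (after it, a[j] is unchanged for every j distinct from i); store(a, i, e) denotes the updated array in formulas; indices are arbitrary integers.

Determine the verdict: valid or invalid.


Working backward. After the program, the postcondition ¬(2*cnt - 3*cnt + 1 > 2*buf[1] - 8) must hold; in canonical form it is ¬(2*buf[1] + cnt < 9).
Before val := buf[cnt]: ¬(2*buf[1] + cnt < 9)
Before buf[0] := 3*val + 3*n: ¬(2*buf[1] + cnt < 9)
Before buf[cnt] := cnt - 3*cnt - 1: ¬(2*store(buf, cnt, -2*cnt - 1)[1] + cnt < 9)
The weakest precondition is ¬(2*store(buf, cnt, -2*cnt - 1)[1] + cnt < 9).
Check whether (¬(2*buf[1] < 13)) ∧ cnt = -4 implies it.
Every state satisfying the precondition satisfies the weakest precondition: the implication holds.
Answer: valid


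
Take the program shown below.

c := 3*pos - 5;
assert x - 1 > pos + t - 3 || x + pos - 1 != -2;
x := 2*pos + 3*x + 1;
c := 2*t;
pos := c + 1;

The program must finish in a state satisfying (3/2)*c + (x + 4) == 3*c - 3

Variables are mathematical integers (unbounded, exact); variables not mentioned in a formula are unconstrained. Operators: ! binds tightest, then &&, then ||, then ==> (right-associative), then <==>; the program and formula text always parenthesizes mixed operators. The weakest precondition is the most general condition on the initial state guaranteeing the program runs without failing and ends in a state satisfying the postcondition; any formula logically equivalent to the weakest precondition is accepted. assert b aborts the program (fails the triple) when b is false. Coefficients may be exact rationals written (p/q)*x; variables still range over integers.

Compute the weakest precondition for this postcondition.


Working backward. After the program, the postcondition (3/2)*c + (x + 4) == 3*c - 3 must hold; in canonical form it is x == (3/2)*c - 7.
Before pos := c + 1: x == (3/2)*c - 7
Before c := 2*t: x == 3*t - 7
Before x := 2*pos + 3*x + 1: 2*pos + 3*x == 3*t - 8
Before assert x - 1 > pos + t - 3 || x + pos - 1 != -2: (x > pos + t - 2 || pos + x != -1) && 2*pos + 3*x == 3*t - 8
Before c := 3*pos - 5: (x > pos + t - 2 || pos + x != -1) && 2*pos + 3*x == 3*t - 8
Answer: WP = (x > pos + t - 2 || pos + x != -1) && 2*pos + 3*x == 3*t - 8


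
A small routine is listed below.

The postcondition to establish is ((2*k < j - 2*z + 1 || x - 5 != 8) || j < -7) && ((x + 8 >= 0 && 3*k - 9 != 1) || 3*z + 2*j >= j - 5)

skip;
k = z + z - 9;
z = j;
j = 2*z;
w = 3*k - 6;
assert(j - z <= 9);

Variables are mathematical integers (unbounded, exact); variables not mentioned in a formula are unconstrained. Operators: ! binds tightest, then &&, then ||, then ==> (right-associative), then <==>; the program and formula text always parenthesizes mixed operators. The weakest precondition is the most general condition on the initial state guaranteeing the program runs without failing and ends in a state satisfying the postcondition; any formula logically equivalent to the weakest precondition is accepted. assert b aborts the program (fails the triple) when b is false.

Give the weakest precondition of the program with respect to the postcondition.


Working backward. After the program, the postcondition ((2*k < j - 2*z + 1 || x - 5 != 8) || j < -7) && ((x + 8 >= 0 && 3*k - 9 != 1) || 3*z + 2*j >= j - 5) must hold; in canonical form it is (2*k + 2*z < j + 1 || x != 13 || j < -7) && ((x >= -8 && 3*k != 10) || j + 3*z >= -5).
Before assert j - z <= 9: j <= z + 9 && (2*k + 2*z < j + 1 || x != 13 || j < -7) && ((x >= -8 && 3*k != 10) || j + 3*z >= -5)
Before w := 3*k - 6: j <= z + 9 && (2*k + 2*z < j + 1 || x != 13 || j < -7) && ((x >= -8 && 3*k != 10) || j + 3*z >= -5)
Before j := 2*z: z <= 9 && (2*k < 1 || x != 13 || 2*z < -7) && ((x >= -8 && 3*k != 10) || 5*z >= -5)
Before z := j: j <= 9 && (2*k < 1 || x != 13 || 2*j < -7) && ((x >= -8 && 3*k != 10) || 5*j >= -5)
Before k := z + z - 9: j <= 9 && (4*z < 19 || x != 13 || 2*j < -7) && ((x >= -8 && 6*z != 37) || 5*j >= -5)
Before skip: j <= 9 && (4*z < 19 || x != 13 || 2*j < -7) && ((x >= -8 && 6*z != 37) || 5*j >= -5)
Answer: WP = j <= 9 && (4*z < 19 || x != 13 || 2*j < -7) && ((x >= -8 && 6*z != 37) || 5*j >= -5)


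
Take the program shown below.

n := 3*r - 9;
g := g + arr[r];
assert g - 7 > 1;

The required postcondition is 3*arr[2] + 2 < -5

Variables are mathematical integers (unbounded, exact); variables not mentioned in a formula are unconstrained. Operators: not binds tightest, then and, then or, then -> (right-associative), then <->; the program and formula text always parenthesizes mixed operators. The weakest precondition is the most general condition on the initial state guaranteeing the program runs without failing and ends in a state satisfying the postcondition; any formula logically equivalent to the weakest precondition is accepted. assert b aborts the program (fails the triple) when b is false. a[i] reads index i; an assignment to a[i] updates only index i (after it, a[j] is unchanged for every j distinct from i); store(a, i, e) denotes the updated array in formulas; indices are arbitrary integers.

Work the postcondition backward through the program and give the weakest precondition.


Working backward. After the program, the postcondition 3*arr[2] + 2 < -5 must hold; in canonical form it is 3*arr[2] < -7.
Before assert g - 7 > 1: g > 8 and 3*arr[2] < -7
Before g := g + arr[r]: arr[r] + g > 8 and 3*arr[2] < -7
Before n := 3*r - 9: arr[r] + g > 8 and 3*arr[2] < -7
Answer: WP = arr[r] + g > 8 and 3*arr[2] < -7


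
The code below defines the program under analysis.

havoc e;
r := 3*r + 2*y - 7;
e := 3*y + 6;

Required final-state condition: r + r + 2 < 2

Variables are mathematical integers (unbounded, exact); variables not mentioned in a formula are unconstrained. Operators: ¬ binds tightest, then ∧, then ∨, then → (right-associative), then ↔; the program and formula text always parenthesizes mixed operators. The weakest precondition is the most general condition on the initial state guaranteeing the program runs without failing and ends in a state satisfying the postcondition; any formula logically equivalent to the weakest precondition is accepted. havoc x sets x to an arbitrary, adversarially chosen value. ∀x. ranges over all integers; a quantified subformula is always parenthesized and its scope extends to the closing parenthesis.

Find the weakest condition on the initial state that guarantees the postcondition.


Working backward. After the program, the postcondition r + r + 2 < 2 must hold; in canonical form it is 2*r < 0.
Before e := 3*y + 6: 2*r < 0
Before r := 3*r + 2*y - 7: 6*r + 4*y < 14
Before havoc e: 6*r + 4*y < 14
Answer: WP = 6*r + 4*y < 14


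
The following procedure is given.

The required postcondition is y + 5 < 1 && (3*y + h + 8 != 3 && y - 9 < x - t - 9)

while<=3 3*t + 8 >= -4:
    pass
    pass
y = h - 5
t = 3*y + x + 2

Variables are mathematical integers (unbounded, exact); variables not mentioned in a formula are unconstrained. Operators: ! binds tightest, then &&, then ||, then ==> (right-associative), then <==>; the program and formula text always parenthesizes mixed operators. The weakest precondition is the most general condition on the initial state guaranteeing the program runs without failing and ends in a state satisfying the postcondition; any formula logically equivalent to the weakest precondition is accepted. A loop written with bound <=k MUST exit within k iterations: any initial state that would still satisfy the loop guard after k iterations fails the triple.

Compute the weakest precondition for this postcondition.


Working backward. After the program, the postcondition y + 5 < 1 && (3*y + h + 8 != 3 && y - 9 < x - t - 9) must hold; in canonical form it is y < -4 && h + 3*y != -5 && t + y < x.
Before t := 3*y + x + 2: y < -4 && h + 3*y != -5 && 4*y < -2
Before y := h - 5: h < 1 && 4*h != 10 && 4*h < 18
Before the loop (bound <=3), unroll the exhaustion recursion (WP_0 = exit-now case; WP_j = one more guarded iteration, up to j = 3):
  WP_0: (!(3*t >= -12)) && h < 1 && 4*h != 10 && 4*h < 18
  WP_1: (3*t >= -12 ==> ((!(3*t >= -12)) && h < 1 && 4*h != 10 && 4*h < 18)) && ((!(3*t >= -12)) ==> (h < 1 && 4*h != 10 && 4*h < 18))
  WP_2: (3*t >= -12 ==> ((3*t >= -12 ==> ((!(3*t >= -12)) && h < 1 && 4*h != 10 && 4*h < 18)) && ((!(3*t >= -12)) ==> (h < 1 && 4*h != 10 && 4*h < 18)))) && ((!(3*t >= -12)) ==> (h < 1 && 4*h != 10 && 4*h < 18))
  WP_3: (3*t >= -12 ==> ((3*t >= -12 ==> ((3*t >= -12 ==> ((!(3*t >= -12)) && h < 1 && 4*h != 10 && 4*h < 18)) && ((!(3*t >= -12)) ==> (h < 1 && 4*h != 10 && 4*h < 18)))) && ((!(3*t >= -12)) ==> (h < 1 && 4*h != 10 && 4*h < 18)))) && ((!(3*t >= -12)) ==> (h < 1 && 4*h != 10 && 4*h < 18))
So before the loop: (3*t >= -12 ==> ((3*t >= -12 ==> ((3*t >= -12 ==> ((!(3*t >= -12)) && h < 1 && 4*h != 10 && 4*h < 18)) && ((!(3*t >= -12)) ==> (h < 1 && 4*h != 10 && 4*h < 18)))) && ((!(3*t >= -12)) ==> (h < 1 && 4*h != 10 && 4*h < 18)))) && ((!(3*t >= -12)) ==> (h < 1 && 4*h != 10 && 4*h < 18))
Answer: WP = (3*t >= -12 ==> ((3*t >= -12 ==> ((3*t >= -12 ==> ((!(3*t >= -12)) && h < 1 && 4*h != 10 && 4*h < 18)) && ((!(3*t >= -12)) ==> (h < 1 && 4*h != 10 && 4*h < 18)))) && ((!(3*t >= -12)) ==> (h < 1 && 4*h != 10 && 4*h < 18)))) && ((!(3*t >= -12)) ==> (h < 1 && 4*h != 10 && 4*h < 18))
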